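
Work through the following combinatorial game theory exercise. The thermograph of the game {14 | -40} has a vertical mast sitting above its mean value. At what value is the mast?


Game = {14 | -40}, a switch {a | b} with numbers a > b.
Its thermograph has left wall a - t and right wall b + t, which meet at t = (a - b)/2, where both equal (a + b)/2. So the mast (mean value) is at (a + b)/2.
Mean = (14 + (-40))/2 = -26/2 = -13

-13


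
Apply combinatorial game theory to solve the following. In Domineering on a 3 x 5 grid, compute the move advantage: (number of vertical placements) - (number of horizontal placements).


Board is 3 x 5 (rows x cols).
Left (vertical) placements: (rows-1) * cols = 2 * 5 = 10
Right (horizontal) placements: rows * (cols-1) = 3 * 4 = 12
Advantage = Left - Right = 10 - 12 = -2

-2


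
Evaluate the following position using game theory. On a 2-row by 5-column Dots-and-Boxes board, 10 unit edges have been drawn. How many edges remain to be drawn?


Grid: 2 x 5 boxes, i.e. 3 rows and 6 columns of dots.
Horizontal edges: (rows + 1) * cols = 3 * 5 = 15
Vertical edges: rows * (cols + 1) = 2 * 6 = 12
Total edges: 15 + 12 = 27
Edges drawn: 10
Remaining: 27 - 10 = 17

17


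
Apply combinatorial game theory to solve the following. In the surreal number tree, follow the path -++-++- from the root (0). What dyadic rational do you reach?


Sign expansion: -++-++-
Rule: track bounds (lo, hi), initially (-inf, +inf). On '+', the current value becomes lo and we move to the simplest number in (value, hi): value + 1 if hi = +inf, otherwise the midpoint (value + hi)/2. On '-', the current value becomes hi and we move to value - 1 if lo = -inf, otherwise the midpoint (lo + value)/2.
Start at 0.
Step 1: sign = -, move left. Bounds: (-inf, 0). Value = -1
Step 2: sign = +, move right. Bounds: (-1, 0). Value = -1/2
Step 3: sign = +, move right. Bounds: (-1/2, 0). Value = -1/4
Step 4: sign = -, move left. Bounds: (-1/2, -1/4). Value = -3/8
Step 5: sign = +, move right. Bounds: (-3/8, -1/4). Value = -5/16
Step 6: sign = +, move right. Bounds: (-5/16, -1/4). Value = -9/32
Step 7: sign = -, move left. Bounds: (-5/16, -9/32). Value = -19/64
The surreal number with sign expansion -++-++- is -19/64.

-19/64


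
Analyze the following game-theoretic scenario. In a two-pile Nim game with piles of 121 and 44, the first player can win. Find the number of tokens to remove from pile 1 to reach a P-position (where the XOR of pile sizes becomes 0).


Piles: 121 and 44
Current XOR: 121 XOR 44 = 85 (non-zero, so this is an N-position).
To make the XOR zero, we need to find a move that balances the piles.
For pile 1 (size 121): target = 121 XOR 85 = 44
We reduce pile 1 from 121 to 44.
Tokens removed: 121 - 44 = 77
Verification: 44 XOR 44 = 0

77


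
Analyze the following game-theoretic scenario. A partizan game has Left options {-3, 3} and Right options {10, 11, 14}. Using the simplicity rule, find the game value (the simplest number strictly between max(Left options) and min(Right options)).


Left options: {-3, 3}, max = 3
Right options: {10, 11, 14}, min = 10
All options are numbers and max(Left) < min(Right), so by the simplicity theorem the value is the simplest (earliest-born) number strictly between 3 and 10.
Integers 4 through 9 all lie strictly between 3 and 10.
Among integers, the simplest (lowest birthday = smallest |n|; 0 is born on day 0, +-n on day n) is 4.
No non-integer in the interval can be simpler: if x is a non-integer in the interval, then floor(x) or ceil(x) also lies in the interval (the interval contains an integer), and both are proper prefixes of x's sign expansion, i.e. born earlier. So the game value is 4.
Game value = 4

4


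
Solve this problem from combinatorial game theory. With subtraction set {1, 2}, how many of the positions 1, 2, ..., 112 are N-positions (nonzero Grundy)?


Subtraction set S = {1, 2}, so G(n) = n mod 3.
G(n) = 0 when n is a multiple of 3.
Multiples of 3 in [1, 112]: 37
N-positions (nonzero Grundy) = 112 - 37 = 75

75


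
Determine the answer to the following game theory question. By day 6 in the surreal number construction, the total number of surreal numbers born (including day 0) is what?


Day 0: {|} = 0 is born. Count = 1.
Day n: the number of surreal numbers born by day n is 2^(n+1) - 1.
By day 0: 2^1 - 1 = 1
By day 1: 2^2 - 1 = 3
By day 2: 2^3 - 1 = 7
By day 3: 2^4 - 1 = 15
By day 4: 2^5 - 1 = 31
By day 5: 2^6 - 1 = 63
By day 6: 2^7 - 1 = 127
By day 6: 127 surreal numbers.

127


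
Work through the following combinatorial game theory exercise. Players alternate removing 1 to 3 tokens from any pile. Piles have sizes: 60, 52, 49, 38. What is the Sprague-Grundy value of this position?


Subtraction set: {1, 2, 3}
For this subtraction set, G(n) = n mod 4 (period = max + 1 = 4).
Pile 1 (size 60): G(60) = 60 mod 4 = 0
Pile 2 (size 52): G(52) = 52 mod 4 = 0
Pile 3 (size 49): G(49) = 49 mod 4 = 1
Pile 4 (size 38): G(38) = 38 mod 4 = 2
Total Grundy value = XOR of all: 0 XOR 0 XOR 1 XOR 2 = 3

3


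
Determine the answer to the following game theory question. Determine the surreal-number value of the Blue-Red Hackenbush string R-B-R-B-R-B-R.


Edges (from ground): R-B-R-B-R-B-R
By Berlekamp's sign-expansion rule, a Blue-Red Hackenbush stalk has the value of the surreal number whose sign sequence is the edge sequence with B -> + and R -> -.
Sign sequence: -+-+-+-
Trace the sign expansion in the surreal number tree, starting from 0:
Edge 1: R (sign -) -> bounds (-inf, 0), value = -1
Edge 2: B (sign +) -> bounds (-1, 0), value = -1/2
Edge 3: R (sign -) -> bounds (-1, -1/2), value = -3/4
Edge 4: B (sign +) -> bounds (-3/4, -1/2), value = -5/8
Edge 5: R (sign -) -> bounds (-3/4, -5/8), value = -11/16
Edge 6: B (sign +) -> bounds (-11/16, -5/8), value = -21/32
Edge 7: R (sign -) -> bounds (-11/16, -21/32), value = -43/64
Game value = -43/64

-43/64


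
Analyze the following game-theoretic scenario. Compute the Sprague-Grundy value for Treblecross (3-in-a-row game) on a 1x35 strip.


Treblecross: place X on empty cells; 3-in-a-row wins.
Playing within two cells of an existing X lets the opponent win at once, so sensible play treats the cells i-2..i+2 around each X as dead. The player left with no safe cell loses, so this is a normal-play take-away game on strips of safe cells.
Placing X at cell i (0-indexed) of a strip of k safe cells leaves independent strips of sizes max(0, i-2) and max(0, k-i-3). Hence G(k) = mex{ G(max(0,i-2)) XOR G(max(0,k-i-3)) : 0 <= i < k }, with G(0) = 0.
G(1): splits (0,0):0^0=0 -> mex({0}) = 1
G(2): splits (0,0):0^0=0 -> mex({0}) = 1
G(3): splits (0,0):0^0=0 -> mex({0}) = 1
G(4): splits (0,1):0^1=1 (0,0):0^0=0 -> mex({0, 1}) = 2
G(5): splits (0,2):0^1=1 (0,1):0^1=1 (0,0):0^0=0 -> mex({0, 1}) = 2
G(6) = mex({1}) = 0
G(7) = mex({0, 1, 2}) = 3
G(8) = mex({0, 1, 2}) = 3
G(9) = mex({0, 2}) = 1
G(10) = mex({0, 2, 3}) = 1
G(11) = mex({0, 3}) = 1
G(12) = mex({1, 3}) = 0
G(13) = mex({0, 1, 2, 3}) = 4
G(14) = mex({0, 1, 2}) = 3
G(15) = mex({0, 1, 2}) = 3
G(16) = mex({0, 1, 2, 4}) = 3
G(17) = mex({0, 1, 3, 4}) = 2
G(18) = mex({0, 1, 3, 4}) = 2
G(19) = mex({0, 1, 3, 5}) = 2
G(20) = mex({0, 1, 2, 3, 5}) = 4
G(21) = mex({0, 1, 2, 3, 5}) = 4
G(22) = mex({1, 2, 6}) = 0
G(23) = mex({0, 1, 2, 3, 4, 6}) = 5
G(24) = mex({0, 1, 2, 3, 4}) = 5
G(25) = mex({0, 1, 3, 4, 7}) = 2
G(26) = mex({0, 1, 3, 4, 5, 7}) = 2
G(27) = mex({0, 1, 3, 5}) = 2
G(28) = mex({0, 1, 2, 5}) = 3
G(29) = mex({0, 1, 2, 4, 5, 6}) = 3
G(30) = mex({1, 2, 4, 6}) = 0
G(31) = mex({0, 1, 2, 3, 4, 6}) = 5
G(32) = mex({1, 2, 3, 4, 7}) = 0
G(33) = mex({0, 3, 7}) = 1
G(34) = mex({0, 2, 3, 5, 7}) = 1
G(35) = mex({0, 2, 3, 5, 6}) = 1
Therefore G(35) = 1.

1


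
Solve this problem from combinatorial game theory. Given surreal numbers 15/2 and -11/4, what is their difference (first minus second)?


x = 15/2, y = -11/4
Converting to common denominator: 4
x = 30/4, y = -11/4
x - y = 15/2 - -11/4 = 41/4

41/4


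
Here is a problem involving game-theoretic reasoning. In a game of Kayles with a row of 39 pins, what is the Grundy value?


Kayles: a move removes 1 or 2 adjacent pins from a contiguous row.
Removing pins from a row of k leaves two independent rows (a, b) with a + b = k - 1 (one pin) or a + b = k - 2 (two pins); an end removal gives a = 0.
By Sprague-Grundy, G(k) = mex{ G(a) XOR G(b) } over all these splits. G(0) = 0.
G(1): splits (0,0):0^0=0 -> mex({0}) = 1
G(2): splits (0,1):0^1=1 (0,0):0^0=0 -> mex({0, 1}) = 2
G(3): splits (0,2):0^2=2 (1,1):1^1=0 (0,1):0^1=1 -> mex({0, 1, 2}) = 3
G(4): splits (0,3):0^3=3 (1,2):1^2=3 (0,2):0^2=2 (1,1):1^1=0 -> mex({0, 2, 3}) = 1
G(5): splits (0,4):0^1=1 (1,3):1^3=2 (2,2):2^2=0 (0,3):0^3=3 (1,2):1^2=3 -> mex({0, 1, 2, 3}) = 4
G(6) = mex({0, 1, 2, 4}) = 3
G(7) = mex({0, 1, 3, 4, 5}) = 2
G(8) = mex({0, 2, 3, 5, 6}) = 1
G(9) = mex({0, 1, 2, 3, 6, 7}) = 4
G(10) = mex({0, 1, 3, 4, 5, 7}) = 2
G(11) = mex({0, 1, 2, 3, 4, 5}) = 6
G(12) = mex({0, 1, 2, 3, 5, 6, 7}) = 4
G(13) = mex({0, 2, 3, 4, 6, 7}) = 1
G(14) = mex({0, 1, 4, 5, 6, 7}) = 2
G(15) = mex({0, 1, 2, 3, 4, 5, 6}) = 7
G(16) = mex({0, 2, 3, 5, 6, 7}) = 1
G(17) = mex({0, 1, 2, 3, 5, 6, 7}) = 4
G(18) = mex({0, 1, 2, 4, 5, 6}) = 3
G(19) = mex({0, 1, 3, 4, 5, 7}) = 2
G(20) = mex({0, 2, 3, 4, 5, 6, 7}) = 1
G(21) = mex({0, 1, 2, 3, 5, 6, 7}) = 4
G(22) = mex({0, 1, 2, 3, 4, 5, 7}) = 6
G(23) = mex({0, 1, 2, 3, 4, 5, 6}) = 7
G(24) = mex({0, 1, 2, 3, 5, 6, 7}) = 4
G(25) = mex({0, 2, 3, 4, 6, 7}) = 1
G(26) = mex({0, 1, 3, 4, 5, 6, 7}) = 2
G(27) = mex({0, 1, 2, 3, 4, 5, 6, 7}) = 8
G(28) = mex({0, 1, 2, 3, 4, 6, 7, 8}) = 5
G(29) = mex({0, 1, 2, 3, 5, 6, 7, 8, 9}) = 4
G(30) = mex({0, 1, 2, 3, 4, 5, 6, 9, 10}) = 7
G(31) = mex({0, 1, 3, 4, 5, 7, 10, 11}) = 2
G(32) = mex({0, 2, 3, 4, 5, 6, 7, 9, 11}) = 1
G(33) = mex({0, 1, 2, 3, 4, 5, 6, 7, 9, 12}) = 8
G(34) = mex({0, 1, 2, 3, 4, 5, 7, 8, 11, 12}) = 6
G(35) = mex({0, 1, 2, 3, 4, 5, 6, 8, 9, 10, 11}) = 7
G(36) = mex({0, 1, 2, 3, 5, 6, 7, 9, 10}) = 4
G(37) = mex({0, 2, 3, 4, 6, 7, 9, 10, 11, 12}) = 1
G(38) = mex({0, 1, 3, 4, 5, 6, 7, 9, 10, 11, 12}) = 2
G(39) = mex({0, 1, 2, 4, 5, 6, 7, 9, 10, 12, 14}) = 3
Therefore G(39) = 3.

3


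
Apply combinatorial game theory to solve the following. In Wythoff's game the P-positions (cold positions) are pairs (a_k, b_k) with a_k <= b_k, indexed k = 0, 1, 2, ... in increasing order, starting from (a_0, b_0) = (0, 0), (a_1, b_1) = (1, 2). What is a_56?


By Wythoff's theorem, a_k = floor(k * phi) and b_k = floor(k * phi^2) = a_k + k, where phi = (1 + sqrt(5))/2 is the golden ratio.
phi = (1 + sqrt(5))/2 = 1.618034
k = 56
k * phi = 56 * 1.618034 = 90.609903
a_56 = floor(k * phi) = 90

90


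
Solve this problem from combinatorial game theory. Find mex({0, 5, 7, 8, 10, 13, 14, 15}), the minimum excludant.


Set = {0, 5, 7, 8, 10, 13, 14, 15}
0 is in the set.
1 is NOT in the set. This is the mex.
mex = 1

1


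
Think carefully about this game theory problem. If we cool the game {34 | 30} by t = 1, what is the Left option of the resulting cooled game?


Original game: {34 | 30} (a switch {a | b} with a > b).
Cooling by t (for t below the temperature (a - b)/2 = 2) taxes each move by t: {a | b} cooled by t is {a - t | b + t}.
Cooling amount: t = 1
Cooled Left option: 34 - 1 = 33
Cooled Right option: 30 + 1 = 31
Cooled game: {33 | 31}
Left option = 33

33


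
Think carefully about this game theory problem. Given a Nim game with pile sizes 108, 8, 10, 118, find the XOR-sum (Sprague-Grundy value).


We need the XOR (exclusive or) of all pile sizes.
After XOR-ing pile 1 (size 108): 0 XOR 108 = 108
After XOR-ing pile 2 (size 8): 108 XOR 8 = 100
After XOR-ing pile 3 (size 10): 100 XOR 10 = 110
After XOR-ing pile 4 (size 118): 110 XOR 118 = 24
The Nim-value of this position is 24.

24


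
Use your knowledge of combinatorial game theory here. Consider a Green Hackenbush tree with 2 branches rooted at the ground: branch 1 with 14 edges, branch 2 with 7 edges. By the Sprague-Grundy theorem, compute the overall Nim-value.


The tree has 2 branches from the ground vertex.
In Green Hackenbush, the Nim-value of a simple path of length k is k.
Branch 1: length 14, Nim-value = 14
Branch 2: length 7, Nim-value = 7
Total Nim-value = XOR of all branch values:
0 XOR 14 = 14
14 XOR 7 = 9
Nim-value of the tree = 9

9


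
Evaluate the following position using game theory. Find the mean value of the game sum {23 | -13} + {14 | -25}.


G1 = {23 | -13}, G2 = {14 | -25}
Each is a switch {a | b} with numbers a > b; its mean value is (a + b)/2, and mean value is additive over game sums: m(G1 + G2) = m(G1) + m(G2).
Mean of G1 = (23 + (-13))/2 = 10/2 = 5
Mean of G2 = (14 + (-25))/2 = -11/2 = -11/2
Mean of G1 + G2 = 5 + -11/2 = -1/2

-1/2


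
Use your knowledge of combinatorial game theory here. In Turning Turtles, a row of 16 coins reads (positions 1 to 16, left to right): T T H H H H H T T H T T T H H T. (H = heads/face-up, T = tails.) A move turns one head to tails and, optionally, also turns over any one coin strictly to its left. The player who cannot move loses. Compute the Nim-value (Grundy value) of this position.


Coins: T T H H H H H T T H T T T H H T
Key fact: a single head at position k behaves exactly like a Nim heap of size k (turning it to T and optionally flipping a coin at j < k corresponds to moving the heap from k to j, or to 0), and heads combine as a disjunctive sum (two heads at the same place would cancel, matching j XOR j = 0). So the Nim-value is the XOR of the 1-indexed positions of the heads.
Face-up positions (1-indexed): [3, 4, 5, 6, 7, 10, 14, 15]
XOR 0 with 3: 0 XOR 3 = 3
XOR 3 with 4: 3 XOR 4 = 7
XOR 7 with 5: 7 XOR 5 = 2
XOR 2 with 6: 2 XOR 6 = 4
XOR 4 with 7: 4 XOR 7 = 3
XOR 3 with 10: 3 XOR 10 = 9
XOR 9 with 14: 9 XOR 14 = 7
XOR 7 with 15: 7 XOR 15 = 8
Nim-value = 8

8


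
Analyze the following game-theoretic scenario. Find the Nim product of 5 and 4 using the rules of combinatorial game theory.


Nim multiplication is bilinear over XOR: (u XOR v) * w = (u*w) XOR (v*w).
So we split each operand into its bit components and XOR the pairwise Nim products.
5 = 1 + 4 (as XOR of powers of 2).
4 = 4 (as XOR of powers of 2).
Using the standard Nim-product table on single bits:
  2*2 = 3,   2*4 = 8,   2*8 = 12,
  4*4 = 6,   4*8 = 11,  8*8 = 13,
and  1*x = x (identity), k*l = l*k (commutative).
Pairwise Nim products:
  1 * 4 = 4
  4 * 4 = 6
XOR them: 4 XOR 6 = 2.
Result: 5 * 4 = 2 (in Nim).

2


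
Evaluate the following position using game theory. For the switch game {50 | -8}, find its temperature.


The game is {50 | -8}, a switch {a | b} with numbers a > b.
Cooling {a | b} by t gives {a - t | b + t}, which stops being hot when a - t = b + t, i.e. at t = (a - b)/2. So the temperature of a switch is (a - b)/2.
Temperature = (Left option - Right option) / 2
= (50 - (-8)) / 2
= 58 / 2
= 29

29


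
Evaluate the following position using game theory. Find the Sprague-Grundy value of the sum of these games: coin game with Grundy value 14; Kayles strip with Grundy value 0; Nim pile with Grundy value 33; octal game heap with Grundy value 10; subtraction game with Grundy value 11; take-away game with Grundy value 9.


By the Sprague-Grundy theorem, the Grundy value of a sum of games is the XOR of individual Grundy values.
coin game: Grundy value = 14. Running XOR: 0 XOR 14 = 14
Kayles strip: Grundy value = 0. Running XOR: 14 XOR 0 = 14
Nim pile: Grundy value = 33. Running XOR: 14 XOR 33 = 47
octal game heap: Grundy value = 10. Running XOR: 47 XOR 10 = 37
subtraction game: Grundy value = 11. Running XOR: 37 XOR 11 = 46
take-away game: Grundy value = 9. Running XOR: 46 XOR 9 = 39
The combined Grundy value is 39.

39


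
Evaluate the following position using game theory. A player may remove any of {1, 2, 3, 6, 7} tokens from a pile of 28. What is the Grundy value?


The subtraction set is S = {1, 2, 3, 6, 7}.
G(k) = mex{ G(k - s) : s in S, s <= k }. We compute iteratively: G(0) = 0.
G(1) = mex({0}) = 1
G(2) = mex({0, 1}) = 2
G(3) = mex({0, 1, 2}) = 3
G(4) = mex({1, 2, 3}) = 0
G(5) = mex({0, 2, 3}) = 1
G(6) = mex({0, 1, 3}) = 2
G(7) = mex({0, 1, 2}) = 3
G(8) = mex({1, 2, 3}) = 0
G(9) = mex({0, 2, 3}) = 1
G(10) = mex({0, 1, 3}) = 2
Observe that G(4)..G(10) = 0, 1, 2, 3, 0, 1, 2 repeats G(0)..G(6) = 0, 1, 2, 3, 0, 1, 2.
For k >= max(S) = 7, G(k) is determined by the previous 7 values G(k-7)..G(k-1); a window of 7 consecutive values has recurred shifted by 4, so by induction G(k + 4) = G(k) for all k >= 0: the sequence is periodic from the start with period 4.
One period: G(0..3) = 0, 1, 2, 3.
28 mod 4 = 0, so G(28) = G(0) = 0.

0


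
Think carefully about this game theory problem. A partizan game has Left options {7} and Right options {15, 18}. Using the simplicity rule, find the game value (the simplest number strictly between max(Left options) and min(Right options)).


Left options: {7}, max = 7
Right options: {15, 18}, min = 15
All options are numbers and max(Left) < min(Right), so by the simplicity theorem the value is the simplest (earliest-born) number strictly between 7 and 15.
Integers 8 through 14 all lie strictly between 7 and 15.
Among integers, the simplest (lowest birthday = smallest |n|; 0 is born on day 0, +-n on day n) is 8.
No non-integer in the interval can be simpler: if x is a non-integer in the interval, then floor(x) or ceil(x) also lies in the interval (the interval contains an integer), and both are proper prefixes of x's sign expansion, i.e. born earlier. So the game value is 8.
Game value = 8

8


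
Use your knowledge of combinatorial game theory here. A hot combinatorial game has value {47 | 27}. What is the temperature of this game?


The game is {47 | 27}, a switch {a | b} with numbers a > b.
Cooling {a | b} by t gives {a - t | b + t}, which stops being hot when a - t = b + t, i.e. at t = (a - b)/2. So the temperature of a switch is (a - b)/2.
Temperature = (Left option - Right option) / 2
= (47 - (27)) / 2
= 20 / 2
= 10

10


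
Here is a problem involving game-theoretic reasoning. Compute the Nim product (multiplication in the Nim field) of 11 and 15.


Nim multiplication is bilinear over XOR: (u XOR v) * w = (u*w) XOR (v*w).
So we split each operand into its bit components and XOR the pairwise Nim products.
11 = 1 + 2 + 8 (as XOR of powers of 2).
15 = 1 + 2 + 4 + 8 (as XOR of powers of 2).
Using the standard Nim-product table on single bits:
  2*2 = 3,   2*4 = 8,   2*8 = 12,
  4*4 = 6,   4*8 = 11,  8*8 = 13,
and  1*x = x (identity), k*l = l*k (commutative).
Pairwise Nim products:
  1 * 1 = 1
  1 * 2 = 2
  1 * 4 = 4
  1 * 8 = 8
  2 * 1 = 2
  2 * 2 = 3
  2 * 4 = 8
  2 * 8 = 12
  8 * 1 = 8
  8 * 2 = 12
  8 * 4 = 11
  8 * 8 = 13
XOR them: 1 XOR 2 XOR 4 XOR 8 XOR 2 XOR 3 XOR 8 XOR 12 XOR 8 XOR 12 XOR 11 XOR 13 = 8.
Result: 11 * 15 = 8 (in Nim).

8


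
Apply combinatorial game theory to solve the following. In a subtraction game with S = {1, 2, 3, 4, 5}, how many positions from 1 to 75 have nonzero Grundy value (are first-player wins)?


Subtraction set S = {1, 2, 3, 4, 5}, so G(n) = n mod 6.
G(n) = 0 when n is a multiple of 6.
Multiples of 6 in [1, 75]: 12
N-positions (nonzero Grundy) = 75 - 12 = 63

63


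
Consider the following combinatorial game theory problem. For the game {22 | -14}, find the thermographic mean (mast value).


Game = {22 | -14}, a switch {a | b} with numbers a > b.
Its thermograph has left wall a - t and right wall b + t, which meet at t = (a - b)/2, where both equal (a + b)/2. So the mast (mean value) is at (a + b)/2.
Mean = (22 + (-14))/2 = 8/2 = 4

4


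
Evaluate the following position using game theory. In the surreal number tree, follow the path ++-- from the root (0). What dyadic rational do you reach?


Sign expansion: ++--
Rule: track bounds (lo, hi), initially (-inf, +inf). On '+', the current value becomes lo and we move to the simplest number in (value, hi): value + 1 if hi = +inf, otherwise the midpoint (value + hi)/2. On '-', the current value becomes hi and we move to value - 1 if lo = -inf, otherwise the midpoint (lo + value)/2.
Start at 0.
Step 1: sign = +, move right. Bounds: (0, +inf). Value = 1
Step 2: sign = +, move right. Bounds: (1, +inf). Value = 2
Step 3: sign = -, move left. Bounds: (1, 2). Value = 3/2
Step 4: sign = -, move left. Bounds: (1, 3/2). Value = 5/4
The surreal number with sign expansion ++-- is 5/4.

5/4


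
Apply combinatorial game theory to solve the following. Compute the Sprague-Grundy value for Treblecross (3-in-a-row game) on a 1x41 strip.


Treblecross: place X on empty cells; 3-in-a-row wins.
Playing within two cells of an existing X lets the opponent win at once, so sensible play treats the cells i-2..i+2 around each X as dead. The player left with no safe cell loses, so this is a normal-play take-away game on strips of safe cells.
Placing X at cell i (0-indexed) of a strip of k safe cells leaves independent strips of sizes max(0, i-2) and max(0, k-i-3). Hence G(k) = mex{ G(max(0,i-2)) XOR G(max(0,k-i-3)) : 0 <= i < k }, with G(0) = 0.
G(1): splits (0,0):0^0=0 -> mex({0}) = 1
G(2): splits (0,0):0^0=0 -> mex({0}) = 1
G(3): splits (0,0):0^0=0 -> mex({0}) = 1
G(4): splits (0,1):0^1=1 (0,0):0^0=0 -> mex({0, 1}) = 2
G(5): splits (0,2):0^1=1 (0,1):0^1=1 (0,0):0^0=0 -> mex({0, 1}) = 2
G(6) = mex({1}) = 0
G(7) = mex({0, 1, 2}) = 3
G(8) = mex({0, 1, 2}) = 3
G(9) = mex({0, 2}) = 1
G(10) = mex({0, 2, 3}) = 1
G(11) = mex({0, 3}) = 1
G(12) = mex({1, 3}) = 0
G(13) = mex({0, 1, 2, 3}) = 4
G(14) = mex({0, 1, 2}) = 3
G(15) = mex({0, 1, 2}) = 3
G(16) = mex({0, 1, 2, 4}) = 3
G(17) = mex({0, 1, 3, 4}) = 2
G(18) = mex({0, 1, 3, 4}) = 2
G(19) = mex({0, 1, 3, 5}) = 2
G(20) = mex({0, 1, 2, 3, 5}) = 4
G(21) = mex({0, 1, 2, 3, 5}) = 4
G(22) = mex({1, 2, 6}) = 0
G(23) = mex({0, 1, 2, 3, 4, 6}) = 5
G(24) = mex({0, 1, 2, 3, 4}) = 5
G(25) = mex({0, 1, 3, 4, 7}) = 2
G(26) = mex({0, 1, 3, 4, 5, 7}) = 2
G(27) = mex({0, 1, 3, 5}) = 2
G(28) = mex({0, 1, 2, 5}) = 3
G(29) = mex({0, 1, 2, 4, 5, 6}) = 3
G(30) = mex({1, 2, 4, 6}) = 0
G(31) = mex({0, 1, 2, 3, 4, 6}) = 5
G(32) = mex({1, 2, 3, 4, 7}) = 0
G(33) = mex({0, 3, 7}) = 1
G(34) = mex({0, 2, 3, 5, 7}) = 1
G(35) = mex({0, 2, 3, 5, 6}) = 1
G(36) = mex({0, 1, 2, 5, 6}) = 3
G(37) = mex({0, 1, 2, 4, 5, 6}) = 3
G(38) = mex({0, 1, 2, 4}) = 3
G(39) = mex({0, 1, 2, 3, 4, 7}) = 5
G(40) = mex({0, 1, 2, 3, 4, 5, 7}) = 6
G(41) = mex({0, 1, 2, 3, 5, 7}) = 4
Therefore G(41) = 4.

4


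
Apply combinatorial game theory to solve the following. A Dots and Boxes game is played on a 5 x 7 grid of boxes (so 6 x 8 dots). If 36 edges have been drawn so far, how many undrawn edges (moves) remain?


Grid: 5 x 7 boxes, i.e. 6 rows and 8 columns of dots.
Horizontal edges: (rows + 1) * cols = 6 * 7 = 42
Vertical edges: rows * (cols + 1) = 5 * 8 = 40
Total edges: 42 + 40 = 82
Edges drawn: 36
Remaining: 82 - 36 = 46

46


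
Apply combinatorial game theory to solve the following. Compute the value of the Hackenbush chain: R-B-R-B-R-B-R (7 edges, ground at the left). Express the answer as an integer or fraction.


Edges (from ground): R-B-R-B-R-B-R
By Berlekamp's sign-expansion rule, a Blue-Red Hackenbush stalk has the value of the surreal number whose sign sequence is the edge sequence with B -> + and R -> -.
Sign sequence: -+-+-+-
Trace the sign expansion in the surreal number tree, starting from 0:
Edge 1: R (sign -) -> bounds (-inf, 0), value = -1
Edge 2: B (sign +) -> bounds (-1, 0), value = -1/2
Edge 3: R (sign -) -> bounds (-1, -1/2), value = -3/4
Edge 4: B (sign +) -> bounds (-3/4, -1/2), value = -5/8
Edge 5: R (sign -) -> bounds (-3/4, -5/8), value = -11/16
Edge 6: B (sign +) -> bounds (-11/16, -5/8), value = -21/32
Edge 7: R (sign -) -> bounds (-11/16, -21/32), value = -43/64
Game value = -43/64

-43/64


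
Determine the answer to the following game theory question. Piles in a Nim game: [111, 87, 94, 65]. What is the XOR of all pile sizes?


We need the XOR (exclusive or) of all pile sizes.
After XOR-ing pile 1 (size 111): 0 XOR 111 = 111
After XOR-ing pile 2 (size 87): 111 XOR 87 = 56
After XOR-ing pile 3 (size 94): 56 XOR 94 = 102
After XOR-ing pile 4 (size 65): 102 XOR 65 = 39
The Nim-value of this position is 39.

39


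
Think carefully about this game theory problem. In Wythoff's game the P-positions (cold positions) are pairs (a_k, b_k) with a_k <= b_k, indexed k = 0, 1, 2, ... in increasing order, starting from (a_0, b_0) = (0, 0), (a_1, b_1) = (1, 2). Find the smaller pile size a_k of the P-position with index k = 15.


By Wythoff's theorem, a_k = floor(k * phi) and b_k = floor(k * phi^2) = a_k + k, where phi = (1 + sqrt(5))/2 is the golden ratio.
phi = (1 + sqrt(5))/2 = 1.618034
k = 15
k * phi = 15 * 1.618034 = 24.270510
a_15 = floor(k * phi) = 24

24


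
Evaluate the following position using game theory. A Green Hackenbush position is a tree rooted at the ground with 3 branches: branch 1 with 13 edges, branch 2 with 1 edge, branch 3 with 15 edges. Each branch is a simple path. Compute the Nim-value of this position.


The tree has 3 branches from the ground vertex.
In Green Hackenbush, the Nim-value of a simple path of length k is k.
Branch 1: length 13, Nim-value = 13
Branch 2: length 1, Nim-value = 1
Branch 3: length 15, Nim-value = 15
Total Nim-value = XOR of all branch values:
0 XOR 13 = 13
13 XOR 1 = 12
12 XOR 15 = 3
Nim-value of the tree = 3

3


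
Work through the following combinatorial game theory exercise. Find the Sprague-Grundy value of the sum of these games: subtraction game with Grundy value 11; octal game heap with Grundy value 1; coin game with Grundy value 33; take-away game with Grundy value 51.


By the Sprague-Grundy theorem, the Grundy value of a sum of games is the XOR of individual Grundy values.
subtraction game: Grundy value = 11. Running XOR: 0 XOR 11 = 11
octal game heap: Grundy value = 1. Running XOR: 11 XOR 1 = 10
coin game: Grundy value = 33. Running XOR: 10 XOR 33 = 43
take-away game: Grundy value = 51. Running XOR: 43 XOR 51 = 24
The combined Grundy value is 24.

24


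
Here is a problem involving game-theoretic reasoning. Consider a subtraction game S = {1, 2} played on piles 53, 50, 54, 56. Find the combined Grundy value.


Subtraction set: {1, 2}
For this subtraction set, G(n) = n mod 3 (period = max + 1 = 3).
Pile 1 (size 53): G(53) = 53 mod 3 = 2
Pile 2 (size 50): G(50) = 50 mod 3 = 2
Pile 3 (size 54): G(54) = 54 mod 3 = 0
Pile 4 (size 56): G(56) = 56 mod 3 = 2
Total Grundy value = XOR of all: 2 XOR 2 XOR 0 XOR 2 = 2

2


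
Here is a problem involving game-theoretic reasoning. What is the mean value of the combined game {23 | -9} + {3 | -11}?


G1 = {23 | -9}, G2 = {3 | -11}
Each is a switch {a | b} with numbers a > b; its mean value is (a + b)/2, and mean value is additive over game sums: m(G1 + G2) = m(G1) + m(G2).
Mean of G1 = (23 + (-9))/2 = 14/2 = 7
Mean of G2 = (3 + (-11))/2 = -8/2 = -4
Mean of G1 + G2 = 7 + -4 = 3

3


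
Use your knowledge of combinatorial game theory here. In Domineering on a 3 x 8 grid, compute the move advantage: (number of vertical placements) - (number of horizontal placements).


Board is 3 x 8 (rows x cols).
Left (vertical) placements: (rows-1) * cols = 2 * 8 = 16
Right (horizontal) placements: rows * (cols-1) = 3 * 7 = 21
Advantage = Left - Right = 16 - 21 = -5

-5


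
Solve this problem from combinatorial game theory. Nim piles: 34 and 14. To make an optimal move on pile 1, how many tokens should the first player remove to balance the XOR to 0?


Piles: 34 and 14
Current XOR: 34 XOR 14 = 44 (non-zero, so this is an N-position).
To make the XOR zero, we need to find a move that balances the piles.
For pile 1 (size 34): target = 34 XOR 44 = 14
We reduce pile 1 from 34 to 14.
Tokens removed: 34 - 14 = 20
Verification: 14 XOR 14 = 0

20


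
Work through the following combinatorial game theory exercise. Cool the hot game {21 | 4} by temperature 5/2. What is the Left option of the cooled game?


Original game: {21 | 4} (a switch {a | b} with a > b).
Cooling by t (for t below the temperature (a - b)/2 = 17/2) taxes each move by t: {a | b} cooled by t is {a - t | b + t}.
Cooling amount: t = 5/2
Cooled Left option: 21 - 5/2 = 37/2
Cooled Right option: 4 + 5/2 = 13/2
Cooled game: {37/2 | 13/2}
Left option = 37/2

37/2


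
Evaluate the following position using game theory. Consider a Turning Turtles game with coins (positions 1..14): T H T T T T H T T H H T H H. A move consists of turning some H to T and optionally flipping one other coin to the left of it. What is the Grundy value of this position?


Coins: T H T T T T H T T H H T H H
Key fact: a single head at position k behaves exactly like a Nim heap of size k (turning it to T and optionally flipping a coin at j < k corresponds to moving the heap from k to j, or to 0), and heads combine as a disjunctive sum (two heads at the same place would cancel, matching j XOR j = 0). So the Nim-value is the XOR of the 1-indexed positions of the heads.
Face-up positions (1-indexed): [2, 7, 10, 11, 13, 14]
XOR 0 with 2: 0 XOR 2 = 2
XOR 2 with 7: 2 XOR 7 = 5
XOR 5 with 10: 5 XOR 10 = 15
XOR 15 with 11: 15 XOR 11 = 4
XOR 4 with 13: 4 XOR 13 = 9
XOR 9 with 14: 9 XOR 14 = 7
Nim-value = 7

7


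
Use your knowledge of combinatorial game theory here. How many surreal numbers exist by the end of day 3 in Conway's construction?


Day 0: {|} = 0 is born. Count = 1.
Day n: the number of surreal numbers born by day n is 2^(n+1) - 1.
By day 0: 2^1 - 1 = 1
By day 1: 2^2 - 1 = 3
By day 2: 2^3 - 1 = 7
By day 3: 2^4 - 1 = 15
By day 3: 15 surreal numbers.

15


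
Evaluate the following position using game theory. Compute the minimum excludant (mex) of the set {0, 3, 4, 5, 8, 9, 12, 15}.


Set = {0, 3, 4, 5, 8, 9, 12, 15}
0 is in the set.
1 is NOT in the set. This is the mex.
mex = 1

1


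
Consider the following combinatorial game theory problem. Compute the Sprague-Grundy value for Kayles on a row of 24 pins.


Kayles: a move removes 1 or 2 adjacent pins from a contiguous row.
Removing pins from a row of k leaves two independent rows (a, b) with a + b = k - 1 (one pin) or a + b = k - 2 (two pins); an end removal gives a = 0.
By Sprague-Grundy, G(k) = mex{ G(a) XOR G(b) } over all these splits. G(0) = 0.
G(1): splits (0,0):0^0=0 -> mex({0}) = 1
G(2): splits (0,1):0^1=1 (0,0):0^0=0 -> mex({0, 1}) = 2
G(3): splits (0,2):0^2=2 (1,1):1^1=0 (0,1):0^1=1 -> mex({0, 1, 2}) = 3
G(4): splits (0,3):0^3=3 (1,2):1^2=3 (0,2):0^2=2 (1,1):1^1=0 -> mex({0, 2, 3}) = 1
G(5): splits (0,4):0^1=1 (1,3):1^3=2 (2,2):2^2=0 (0,3):0^3=3 (1,2):1^2=3 -> mex({0, 1, 2, 3}) = 4
G(6) = mex({0, 1, 2, 4}) = 3
G(7) = mex({0, 1, 3, 4, 5}) = 2
G(8) = mex({0, 2, 3, 5, 6}) = 1
G(9) = mex({0, 1, 2, 3, 6, 7}) = 4
G(10) = mex({0, 1, 3, 4, 5, 7}) = 2
G(11) = mex({0, 1, 2, 3, 4, 5}) = 6
G(12) = mex({0, 1, 2, 3, 5, 6, 7}) = 4
G(13) = mex({0, 2, 3, 4, 6, 7}) = 1
G(14) = mex({0, 1, 4, 5, 6, 7}) = 2
G(15) = mex({0, 1, 2, 3, 4, 5, 6}) = 7
G(16) = mex({0, 2, 3, 5, 6, 7}) = 1
G(17) = mex({0, 1, 2, 3, 5, 6, 7}) = 4
G(18) = mex({0, 1, 2, 4, 5, 6}) = 3
G(19) = mex({0, 1, 3, 4, 5, 7}) = 2
G(20) = mex({0, 2, 3, 4, 5, 6, 7}) = 1
G(21) = mex({0, 1, 2, 3, 5, 6, 7}) = 4
G(22) = mex({0, 1, 2, 3, 4, 5, 7}) = 6
G(23) = mex({0, 1, 2, 3, 4, 5, 6}) = 7
G(24) = mex({0, 1, 2, 3, 5, 6, 7}) = 4
Therefore G(24) = 4.

4


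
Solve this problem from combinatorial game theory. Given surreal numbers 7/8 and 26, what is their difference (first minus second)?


x = 7/8, y = 26
Converting to common denominator: 8
x = 7/8, y = 208/8
x - y = 7/8 - 26 = -201/8

-201/8


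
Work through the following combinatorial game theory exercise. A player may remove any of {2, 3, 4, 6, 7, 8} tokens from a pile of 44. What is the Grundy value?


The subtraction set is S = {2, 3, 4, 6, 7, 8}.
G(k) = mex{ G(k - s) : s in S, s <= k }. We compute iteratively: G(0) = 0.
G(1) = mex({}) = 0
G(2) = mex({0}) = 1
G(3) = mex({0}) = 1
G(4) = mex({0, 1}) = 2
G(5) = mex({0, 1}) = 2
G(6) = mex({0, 1, 2}) = 3
G(7) = mex({0, 1, 2}) = 3
G(8) = mex({0, 1, 2, 3}) = 4
G(9) = mex({0, 1, 2, 3}) = 4
G(10) = mex({1, 2, 3, 4}) = 0
G(11) = mex({1, 2, 3, 4}) = 0
G(12) = mex({0, 2, 3, 4}) = 1
G(13) = mex({0, 2, 3, 4}) = 1
G(14) = mex({0, 1, 3, 4}) = 2
G(15) = mex({0, 1, 3, 4}) = 2
G(16) = mex({0, 1, 2, 4}) = 3
G(17) = mex({0, 1, 2, 4}) = 3
Observe that G(10)..G(17) = 0, 0, 1, 1, 2, 2, 3, 3 repeats G(0)..G(7) = 0, 0, 1, 1, 2, 2, 3, 3.
For k >= max(S) = 8, G(k) is determined by the previous 8 values G(k-8)..G(k-1); a window of 8 consecutive values has recurred shifted by 10, so by induction G(k + 10) = G(k) for all k >= 0: the sequence is periodic from the start with period 10.
One period: G(0..9) = 0, 0, 1, 1, 2, 2, 3, 3, 4, 4.
44 mod 10 = 4, so G(44) = G(4) = 2.

2


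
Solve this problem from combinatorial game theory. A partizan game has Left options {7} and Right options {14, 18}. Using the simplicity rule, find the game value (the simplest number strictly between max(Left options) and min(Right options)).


Left options: {7}, max = 7
Right options: {14, 18}, min = 14
All options are numbers and max(Left) < min(Right), so by the simplicity theorem the value is the simplest (earliest-born) number strictly between 7 and 14.
Integers 8 through 13 all lie strictly between 7 and 14.
Among integers, the simplest (lowest birthday = smallest |n|; 0 is born on day 0, +-n on day n) is 8.
No non-integer in the interval can be simpler: if x is a non-integer in the interval, then floor(x) or ceil(x) also lies in the interval (the interval contains an integer), and both are proper prefixes of x's sign expansion, i.e. born earlier. So the game value is 8.
Game value = 8

8


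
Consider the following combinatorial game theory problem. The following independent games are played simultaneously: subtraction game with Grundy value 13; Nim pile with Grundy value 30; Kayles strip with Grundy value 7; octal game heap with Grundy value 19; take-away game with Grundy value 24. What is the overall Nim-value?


By the Sprague-Grundy theorem, the Grundy value of a sum of games is the XOR of individual Grundy values.
subtraction game: Grundy value = 13. Running XOR: 0 XOR 13 = 13
Nim pile: Grundy value = 30. Running XOR: 13 XOR 30 = 19
Kayles strip: Grundy value = 7. Running XOR: 19 XOR 7 = 20
octal game heap: Grundy value = 19. Running XOR: 20 XOR 19 = 7
take-away game: Grundy value = 24. Running XOR: 7 XOR 24 = 31
The combined Grundy value is 31.

31


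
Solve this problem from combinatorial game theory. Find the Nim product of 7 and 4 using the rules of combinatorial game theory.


Nim multiplication is bilinear over XOR: (u XOR v) * w = (u*w) XOR (v*w).
So we split each operand into its bit components and XOR the pairwise Nim products.
7 = 1 + 2 + 4 (as XOR of powers of 2).
4 = 4 (as XOR of powers of 2).
Using the standard Nim-product table on single bits:
  2*2 = 3,   2*4 = 8,   2*8 = 12,
  4*4 = 6,   4*8 = 11,  8*8 = 13,
and  1*x = x (identity), k*l = l*k (commutative).
Pairwise Nim products:
  1 * 4 = 4
  2 * 4 = 8
  4 * 4 = 6
XOR them: 4 XOR 8 XOR 6 = 10.
Result: 7 * 4 = 10 (in Nim).

10


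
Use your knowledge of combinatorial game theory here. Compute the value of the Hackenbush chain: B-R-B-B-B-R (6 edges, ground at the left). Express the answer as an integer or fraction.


Edges (from ground): B-R-B-B-B-R
By Berlekamp's sign-expansion rule, a Blue-Red Hackenbush stalk has the value of the surreal number whose sign sequence is the edge sequence with B -> + and R -> -.
Sign sequence: +-+++-
Trace the sign expansion in the surreal number tree, starting from 0:
Edge 1: B (sign +) -> bounds (0, +inf), value = 1
Edge 2: R (sign -) -> bounds (0, 1), value = 1/2
Edge 3: B (sign +) -> bounds (1/2, 1), value = 3/4
Edge 4: B (sign +) -> bounds (3/4, 1), value = 7/8
Edge 5: B (sign +) -> bounds (7/8, 1), value = 15/16
Edge 6: R (sign -) -> bounds (7/8, 15/16), value = 29/32
Game value = 29/32

29/32


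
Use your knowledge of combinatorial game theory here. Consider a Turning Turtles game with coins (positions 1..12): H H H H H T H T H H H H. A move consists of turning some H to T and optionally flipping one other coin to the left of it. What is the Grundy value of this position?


Coins: H H H H H T H T H H H H
Key fact: a single head at position k behaves exactly like a Nim heap of size k (turning it to T and optionally flipping a coin at j < k corresponds to moving the heap from k to j, or to 0), and heads combine as a disjunctive sum (two heads at the same place would cancel, matching j XOR j = 0). So the Nim-value is the XOR of the 1-indexed positions of the heads.
Face-up positions (1-indexed): [1, 2, 3, 4, 5, 7, 9, 10, 11, 12]
XOR 0 with 1: 0 XOR 1 = 1
XOR 1 with 2: 1 XOR 2 = 3
XOR 3 with 3: 3 XOR 3 = 0
XOR 0 with 4: 0 XOR 4 = 4
XOR 4 with 5: 4 XOR 5 = 1
XOR 1 with 7: 1 XOR 7 = 6
XOR 6 with 9: 6 XOR 9 = 15
XOR 15 with 10: 15 XOR 10 = 5
XOR 5 with 11: 5 XOR 11 = 14
XOR 14 with 12: 14 XOR 12 = 2
Nim-value = 2

2


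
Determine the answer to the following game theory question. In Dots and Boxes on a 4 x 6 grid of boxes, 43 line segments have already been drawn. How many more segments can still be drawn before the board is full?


Grid: 4 x 6 boxes, i.e. 5 rows and 7 columns of dots.
Horizontal edges: (rows + 1) * cols = 5 * 6 = 30
Vertical edges: rows * (cols + 1) = 4 * 7 = 28
Total edges: 30 + 28 = 58
Edges drawn: 43
Remaining: 58 - 43 = 15

15


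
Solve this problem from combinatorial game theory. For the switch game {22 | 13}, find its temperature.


The game is {22 | 13}, a switch {a | b} with numbers a > b.
Cooling {a | b} by t gives {a - t | b + t}, which stops being hot when a - t = b + t, i.e. at t = (a - b)/2. So the temperature of a switch is (a - b)/2.
Temperature = (Left option - Right option) / 2
= (22 - (13)) / 2
= 9 / 2
= 9/2

9/2


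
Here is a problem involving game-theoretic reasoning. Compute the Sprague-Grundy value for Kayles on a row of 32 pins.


Kayles: a move removes 1 or 2 adjacent pins from a contiguous row.
Removing pins from a row of k leaves two independent rows (a, b) with a + b = k - 1 (one pin) or a + b = k - 2 (two pins); an end removal gives a = 0.
By Sprague-Grundy, G(k) = mex{ G(a) XOR G(b) } over all these splits. G(0) = 0.
G(1): splits (0,0):0^0=0 -> mex({0}) = 1
G(2): splits (0,1):0^1=1 (0,0):0^0=0 -> mex({0, 1}) = 2
G(3): splits (0,2):0^2=2 (1,1):1^1=0 (0,1):0^1=1 -> mex({0, 1, 2}) = 3
G(4): splits (0,3):0^3=3 (1,2):1^2=3 (0,2):0^2=2 (1,1):1^1=0 -> mex({0, 2, 3}) = 1
G(5): splits (0,4):0^1=1 (1,3):1^3=2 (2,2):2^2=0 (0,3):0^3=3 (1,2):1^2=3 -> mex({0, 1, 2, 3}) = 4
G(6) = mex({0, 1, 2, 4}) = 3
G(7) = mex({0, 1, 3, 4, 5}) = 2
G(8) = mex({0, 2, 3, 5, 6}) = 1
G(9) = mex({0, 1, 2, 3, 6, 7}) = 4
G(10) = mex({0, 1, 3, 4, 5, 7}) = 2
G(11) = mex({0, 1, 2, 3, 4, 5}) = 6
G(12) = mex({0, 1, 2, 3, 5, 6, 7}) = 4
G(13) = mex({0, 2, 3, 4, 6, 7}) = 1
G(14) = mex({0, 1, 4, 5, 6, 7}) = 2
G(15) = mex({0, 1, 2, 3, 4, 5, 6}) = 7
G(16) = mex({0, 2, 3, 5, 6, 7}) = 1
G(17) = mex({0, 1, 2, 3, 5, 6, 7}) = 4
G(18) = mex({0, 1, 2, 4, 5, 6}) = 3
G(19) = mex({0, 1, 3, 4, 5, 7}) = 2
G(20) = mex({0, 2, 3, 4, 5, 6, 7}) = 1
G(21) = mex({0, 1, 2, 3, 5, 6, 7}) = 4
G(22) = mex({0, 1, 2, 3, 4, 5, 7}) = 6
G(23) = mex({0, 1, 2, 3, 4, 5, 6}) = 7
G(24) = mex({0, 1, 2, 3, 5, 6, 7}) = 4
G(25) = mex({0, 2, 3, 4, 6, 7}) = 1
G(26) = mex({0, 1, 3, 4, 5, 6, 7}) = 2
G(27) = mex({0, 1, 2, 3, 4, 5, 6, 7}) = 8
G(28) = mex({0, 1, 2, 3, 4, 6, 7, 8}) = 5
G(29) = mex({0, 1, 2, 3, 5, 6, 7, 8, 9}) = 4
G(30) = mex({0, 1, 2, 3, 4, 5, 6, 9, 10}) = 7
G(31) = mex({0, 1, 3, 4, 5, 7, 10, 11}) = 2
G(32) = mex({0, 2, 3, 4, 5, 6, 7, 9, 11}) = 1
Therefore G(32) = 1.

1


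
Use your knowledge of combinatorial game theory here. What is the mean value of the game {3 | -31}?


Game = {3 | -31}, a switch {a | b} with numbers a > b.
Its thermograph has left wall a - t and right wall b + t, which meet at t = (a - b)/2, where both equal (a + b)/2. So the mast (mean value) is at (a + b)/2.
Mean = (3 + (-31))/2 = -28/2 = -14

-14


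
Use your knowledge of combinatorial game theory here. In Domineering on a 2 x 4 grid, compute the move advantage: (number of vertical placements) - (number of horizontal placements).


Board is 2 x 4 (rows x cols).
Left (vertical) placements: (rows-1) * cols = 1 * 4 = 4
Right (horizontal) placements: rows * (cols-1) = 2 * 3 = 6
Advantage = Left - Right = 4 - 6 = -2

-2
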